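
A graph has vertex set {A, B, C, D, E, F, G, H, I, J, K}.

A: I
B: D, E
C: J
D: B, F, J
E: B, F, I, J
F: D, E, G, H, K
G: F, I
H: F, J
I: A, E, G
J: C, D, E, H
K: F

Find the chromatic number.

2

E and J are adjacent, so at least 2 colors are needed.
A valid assignment using 2 colors: A=2, B=1, C=2, D=2, E=2, F=1, G=2, H=2, I=1, J=1, K=2. No two adjacent vertices share a color.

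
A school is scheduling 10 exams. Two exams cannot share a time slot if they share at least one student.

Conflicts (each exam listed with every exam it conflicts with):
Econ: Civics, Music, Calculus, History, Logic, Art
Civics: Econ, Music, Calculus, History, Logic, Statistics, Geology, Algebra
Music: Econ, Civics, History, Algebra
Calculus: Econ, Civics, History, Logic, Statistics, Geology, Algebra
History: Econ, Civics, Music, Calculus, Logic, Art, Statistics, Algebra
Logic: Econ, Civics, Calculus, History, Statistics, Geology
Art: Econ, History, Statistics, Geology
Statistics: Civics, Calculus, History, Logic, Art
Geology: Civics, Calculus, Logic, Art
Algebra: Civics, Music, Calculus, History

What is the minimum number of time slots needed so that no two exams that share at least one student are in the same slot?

Econ, Civics, Calculus, History, Logic all conflict with each other, so at least 5 time slots are needed.
A valid assignment using 5 time slots: Econ=4, Civics=2, Music=3, Calculus=3, History=1, Logic=5, Art=2, Statistics=4, Geology=1, Algebra=4. Every pair that conflicts lands in different time slots.

5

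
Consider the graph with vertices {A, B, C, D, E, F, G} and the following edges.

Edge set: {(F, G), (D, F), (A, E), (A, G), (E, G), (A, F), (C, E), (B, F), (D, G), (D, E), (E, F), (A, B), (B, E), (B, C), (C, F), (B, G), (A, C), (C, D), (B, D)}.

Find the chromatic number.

5

A, B, E, F, G are pairwise adjacent (a clique of size 5), so at least 5 colors are needed.
5 colors suffice: A=4, B=3, C=5, D=4, E=2, F=1, G=5. Every edge joins two different colors.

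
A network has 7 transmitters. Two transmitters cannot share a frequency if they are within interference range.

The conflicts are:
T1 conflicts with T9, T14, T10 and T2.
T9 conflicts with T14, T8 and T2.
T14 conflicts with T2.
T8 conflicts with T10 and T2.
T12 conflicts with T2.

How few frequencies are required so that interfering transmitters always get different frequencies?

T1, T9, T14, T2 pairwise conflict, so at least 4 frequencies are needed.
Using 4 frequencies: T1=2, T9=3, T14=4, T8=2, T10=1, T12=2, T2=1. Every pair that conflicts lands in different frequencies.

4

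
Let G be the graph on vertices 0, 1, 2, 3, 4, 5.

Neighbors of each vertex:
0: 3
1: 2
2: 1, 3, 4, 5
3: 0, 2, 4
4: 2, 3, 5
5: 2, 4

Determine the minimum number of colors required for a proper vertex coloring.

2, 4, 5 are mutually adjacent, so at least 3 colors are needed.
3 colors suffice: color a → {0, 2}; color b → {1, 4}; color c → {3, 5}. No two adjacent vertices share a color.

3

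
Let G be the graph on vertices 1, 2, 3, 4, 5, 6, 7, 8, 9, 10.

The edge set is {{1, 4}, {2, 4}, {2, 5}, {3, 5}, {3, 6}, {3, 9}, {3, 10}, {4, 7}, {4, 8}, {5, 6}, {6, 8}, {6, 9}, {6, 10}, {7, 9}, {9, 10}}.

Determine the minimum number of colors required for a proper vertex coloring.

3, 6, 9, 10 are mutually adjacent (a clique of size 4), so at least 4 colors are needed.
4 colors suffice: color a → {4, 6}; color b → {1, 5, 8, 9}; color c → {2, 3, 7}; color d → {10}. Every edge joins two different colors.

4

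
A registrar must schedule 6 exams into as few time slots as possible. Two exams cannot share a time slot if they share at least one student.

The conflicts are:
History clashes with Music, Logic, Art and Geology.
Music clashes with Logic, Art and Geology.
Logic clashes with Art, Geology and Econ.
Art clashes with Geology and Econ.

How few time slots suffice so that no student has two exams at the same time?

5

History, Music, Logic, Art, Geology all conflict with each other, so at least 5 time slots are needed.
5 time slots suffice: time slot 1 → {Art}; time slot 2 → {Logic}; time slot 3 → {Geology, Econ}; time slot 4 → {Music}; time slot 5 → {History}. No two conflicting exams share a time slot.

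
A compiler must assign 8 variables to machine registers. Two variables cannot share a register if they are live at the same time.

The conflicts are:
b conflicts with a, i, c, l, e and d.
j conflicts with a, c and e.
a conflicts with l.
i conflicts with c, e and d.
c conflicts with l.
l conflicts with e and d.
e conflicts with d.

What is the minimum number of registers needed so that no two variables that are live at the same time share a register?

4

b, l, e, d pairwise conflict, so at least 4 registers are needed.
A valid assignment using 4 registers: b=1, j=1, a=3, i=2, c=3, l=2, e=3, d=4. Every pair that conflicts lands in different registers.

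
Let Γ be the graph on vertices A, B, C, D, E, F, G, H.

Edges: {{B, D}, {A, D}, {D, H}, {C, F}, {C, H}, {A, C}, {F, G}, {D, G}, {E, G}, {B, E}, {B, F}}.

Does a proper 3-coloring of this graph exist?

The chromatic number is 3. The cycle G-D-A-C-F-G has odd length 5, so it cannot be 2-colored; at least 3 colors are needed.
One proper 3-coloring: A=green, B=blue, C=blue, D=red, E=red, F=red, G=blue, H=green.
That is already a proper 3-coloring.

Yes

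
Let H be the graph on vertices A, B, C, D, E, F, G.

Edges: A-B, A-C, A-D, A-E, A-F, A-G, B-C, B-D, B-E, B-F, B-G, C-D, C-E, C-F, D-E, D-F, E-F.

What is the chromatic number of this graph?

A, B, C, D, E, F are pairwise adjacent (a clique of size 6), so at least 6 colors are needed.
6 colors suffice: A=2, B=1, C=3, D=4, E=6, F=5, G=3. No two adjacent vertices share a color.

6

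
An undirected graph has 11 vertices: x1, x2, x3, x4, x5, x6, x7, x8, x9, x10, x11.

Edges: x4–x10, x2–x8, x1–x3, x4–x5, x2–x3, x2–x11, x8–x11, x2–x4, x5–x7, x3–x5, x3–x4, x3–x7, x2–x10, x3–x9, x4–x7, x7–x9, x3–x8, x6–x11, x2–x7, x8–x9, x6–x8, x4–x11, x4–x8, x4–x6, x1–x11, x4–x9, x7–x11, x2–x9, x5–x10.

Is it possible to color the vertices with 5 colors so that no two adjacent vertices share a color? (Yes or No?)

Yes

The chromatic number is 5. x2, x3, x4, x8, x9 are mutually adjacent (a clique of size 5), so at least 5 colors are needed.
5 colors suffice: x1=R, x2=G, x3=B, x4=R, x5=G, x6=G, x7=Y, x8=Y, x9=P, x10=B, x11=B.
That is already a proper 5-coloring.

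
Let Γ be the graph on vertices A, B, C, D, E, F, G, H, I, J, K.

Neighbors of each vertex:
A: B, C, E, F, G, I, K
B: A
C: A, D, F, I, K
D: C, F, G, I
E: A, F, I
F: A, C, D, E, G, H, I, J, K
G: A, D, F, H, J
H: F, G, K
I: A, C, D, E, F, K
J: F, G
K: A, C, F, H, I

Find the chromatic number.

5

A, C, F, I, K are mutually adjacent (a clique of size 5), so at least 5 colors are needed.
5 colors suffice: color red → {B, F}; color blue → {A, D, H, J}; color green → {G, I}; color yellow → {C, E}; color purple → {K}. No two adjacent vertices share a color.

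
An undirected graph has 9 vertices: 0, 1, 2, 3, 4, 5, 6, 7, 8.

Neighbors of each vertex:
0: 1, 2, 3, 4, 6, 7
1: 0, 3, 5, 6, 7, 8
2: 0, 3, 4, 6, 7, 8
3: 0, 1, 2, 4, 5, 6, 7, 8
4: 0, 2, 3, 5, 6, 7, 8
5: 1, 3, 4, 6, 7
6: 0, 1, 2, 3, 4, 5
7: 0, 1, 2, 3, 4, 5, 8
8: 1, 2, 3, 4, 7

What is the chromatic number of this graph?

5

0, 2, 3, 4, 6 are mutually adjacent (a clique of size 5), so at least 5 colors are needed.
5 colors suffice: color red → {3}; color blue → {1, 4}; color green → {6, 7}; color yellow → {0, 5, 8}; color purple → {2}. Each edge has distinct colors on its endpoints.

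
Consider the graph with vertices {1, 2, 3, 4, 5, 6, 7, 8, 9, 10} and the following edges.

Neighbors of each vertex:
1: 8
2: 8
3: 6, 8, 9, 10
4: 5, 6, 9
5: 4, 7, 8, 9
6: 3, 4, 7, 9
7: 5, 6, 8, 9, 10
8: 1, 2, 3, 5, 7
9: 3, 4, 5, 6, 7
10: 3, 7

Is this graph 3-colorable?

Yes

The chromatic number is 3. 5, 7, 8 are mutually adjacent, so at least 3 colors are needed.
3 colors suffice: color a → {1, 2, 3, 4, 7}; color b → {8, 9, 10}; color c → {5, 6}.
That is already a proper 3-coloring.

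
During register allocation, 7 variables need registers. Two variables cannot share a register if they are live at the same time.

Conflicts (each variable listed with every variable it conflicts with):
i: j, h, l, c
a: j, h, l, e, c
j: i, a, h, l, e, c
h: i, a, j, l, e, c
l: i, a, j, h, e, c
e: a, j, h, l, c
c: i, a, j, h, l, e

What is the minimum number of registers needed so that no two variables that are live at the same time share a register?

6

a, j, h, l, e, c pairwise conflict, so at least 6 registers are needed.
6 registers suffice: register 1 → {c}; register 2 → {h}; register 3 → {l}; register 4 → {j}; register 5 → {i, a}; register 6 → {e}. Each listed conflict is separated.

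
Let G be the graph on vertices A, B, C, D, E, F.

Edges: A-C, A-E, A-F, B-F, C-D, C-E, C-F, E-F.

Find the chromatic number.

4

A, C, E, F form a clique, so at least 4 colors are needed.
One proper 4-coloring: A=3, B=2, C=2, D=1, E=4, F=1. No two adjacent vertices share a color.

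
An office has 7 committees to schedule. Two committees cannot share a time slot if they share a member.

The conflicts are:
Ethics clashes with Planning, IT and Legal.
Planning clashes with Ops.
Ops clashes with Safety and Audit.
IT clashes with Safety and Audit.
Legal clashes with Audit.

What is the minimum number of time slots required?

The cycle IT-Safety-Ops-Planning-Ethics-IT has odd length 5, so it cannot be 2-colored; at least 3 time slots are needed.
3 time slots suffice: time slot 1 → {Ethics, Ops}; time slot 2 → {Planning, IT, Legal}; time slot 3 → {Safety, Audit}. No two conflicting committees share a time slot.

3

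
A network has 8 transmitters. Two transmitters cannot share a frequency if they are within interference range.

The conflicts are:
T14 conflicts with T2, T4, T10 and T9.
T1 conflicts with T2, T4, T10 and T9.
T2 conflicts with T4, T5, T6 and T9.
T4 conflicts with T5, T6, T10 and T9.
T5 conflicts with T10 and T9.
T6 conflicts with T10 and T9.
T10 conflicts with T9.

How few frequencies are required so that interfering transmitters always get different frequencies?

T2, T4, T6, T9 are mutually in conflict, so at least 4 frequencies are needed.
A valid assignment using 4 frequencies: T14=4, T1=4, T2=3, T4=2, T5=4, T6=4, T10=3, T9=1. Each listed conflict is separated.

4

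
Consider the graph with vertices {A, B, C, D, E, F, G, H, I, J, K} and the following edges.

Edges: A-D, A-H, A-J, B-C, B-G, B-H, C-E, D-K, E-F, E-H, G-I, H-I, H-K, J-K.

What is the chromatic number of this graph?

2

G and I are adjacent, so at least 2 colors are needed.
A valid assignment using 2 colors: A=blue, B=blue, C=red, D=red, E=blue, F=red, G=red, H=red, I=blue, J=red, K=blue. Each edge has distinct colors on its endpoints.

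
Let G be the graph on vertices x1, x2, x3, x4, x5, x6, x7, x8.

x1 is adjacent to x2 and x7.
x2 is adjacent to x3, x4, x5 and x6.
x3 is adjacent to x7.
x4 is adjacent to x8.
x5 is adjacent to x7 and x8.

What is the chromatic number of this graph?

x3 and x7 are adjacent, so at least 2 colors are needed.
2 colors suffice: x1=2, x2=1, x3=2, x4=2, x5=2, x6=2, x7=1, x8=1. No two adjacent vertices share a color.

2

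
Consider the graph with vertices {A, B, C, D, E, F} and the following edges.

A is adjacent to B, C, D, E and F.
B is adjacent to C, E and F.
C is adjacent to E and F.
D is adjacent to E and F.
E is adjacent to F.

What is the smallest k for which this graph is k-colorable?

A, B, C, E, F are mutually adjacent (a clique of size 5), so at least 5 colors are needed.
5 colors suffice: color 1 → {F}; color 2 → {E}; color 3 → {A}; color 4 → {B, D}; color 5 → {C}. No two adjacent vertices share a color.

5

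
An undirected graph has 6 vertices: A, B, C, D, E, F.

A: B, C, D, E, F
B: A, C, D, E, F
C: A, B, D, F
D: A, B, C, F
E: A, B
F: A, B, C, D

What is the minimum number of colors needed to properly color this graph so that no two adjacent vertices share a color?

A, B, C, D, F are pairwise adjacent (a clique of size 5), so at least 5 colors are needed.
One proper 5-coloring: A=2, B=1, C=5, D=4, E=3, F=3. Each edge has distinct colors on its endpoints.

5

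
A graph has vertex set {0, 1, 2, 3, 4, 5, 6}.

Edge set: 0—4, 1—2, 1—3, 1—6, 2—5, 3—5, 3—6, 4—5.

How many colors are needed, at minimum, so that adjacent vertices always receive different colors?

3

1, 3, 6 are mutually adjacent, so at least 3 colors are needed.
3 colors suffice: color a → {0, 1, 5}; color b → {2, 3, 4}; color c → {6}. Every edge joins two different colors.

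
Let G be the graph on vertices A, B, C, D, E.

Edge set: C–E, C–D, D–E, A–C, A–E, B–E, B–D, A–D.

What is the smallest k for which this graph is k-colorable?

4

A, C, D, E are mutually adjacent (a clique of size 4), so at least 4 colors are needed.
4 colors suffice: color 1 → {D}; color 2 → {E}; color 3 → {A, B}; color 4 → {C}. No two adjacent vertices share a color.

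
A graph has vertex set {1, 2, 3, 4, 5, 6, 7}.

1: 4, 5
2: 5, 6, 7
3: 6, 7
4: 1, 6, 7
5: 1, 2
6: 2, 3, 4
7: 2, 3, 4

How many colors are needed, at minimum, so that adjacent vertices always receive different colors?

3

The cycle 2-5-1-4-6-2 has odd length 5, so it cannot be 2-colored; at least 3 colors are needed.
3 colors suffice: color a → {1, 6, 7}; color b → {2, 3, 4}; color c → {5}. Every edge joins two different colors.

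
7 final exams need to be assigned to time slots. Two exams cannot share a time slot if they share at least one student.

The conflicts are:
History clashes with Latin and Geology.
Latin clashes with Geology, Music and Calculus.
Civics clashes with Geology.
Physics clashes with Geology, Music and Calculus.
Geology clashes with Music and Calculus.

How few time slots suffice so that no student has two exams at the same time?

3

Physics, Geology, Music are mutually in conflict, so at least 3 time slots are needed.
3 time slots suffice: time slot 1 → {Geology}; time slot 2 → {Latin, Civics, Physics}; time slot 3 → {History, Music, Calculus}. Each listed conflict is separated.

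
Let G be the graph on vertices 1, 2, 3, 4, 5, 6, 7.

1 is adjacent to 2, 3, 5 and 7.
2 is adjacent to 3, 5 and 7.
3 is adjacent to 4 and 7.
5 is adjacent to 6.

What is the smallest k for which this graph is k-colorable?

4

1, 2, 3, 7 are pairwise adjacent (a clique of size 4), so at least 4 colors are needed.
A valid assignment using 4 colors: 1=red, 2=blue, 3=green, 4=red, 5=green, 6=red, 7=yellow. Each edge has distinct colors on its endpoints.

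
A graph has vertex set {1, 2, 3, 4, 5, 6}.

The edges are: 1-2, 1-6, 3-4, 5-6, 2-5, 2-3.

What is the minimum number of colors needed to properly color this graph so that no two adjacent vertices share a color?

2

5 and 6 are adjacent, so at least 2 colors are needed.
2 colors suffice: color a → {2, 4, 6}; color b → {1, 3, 5}. Every edge joins two different colors.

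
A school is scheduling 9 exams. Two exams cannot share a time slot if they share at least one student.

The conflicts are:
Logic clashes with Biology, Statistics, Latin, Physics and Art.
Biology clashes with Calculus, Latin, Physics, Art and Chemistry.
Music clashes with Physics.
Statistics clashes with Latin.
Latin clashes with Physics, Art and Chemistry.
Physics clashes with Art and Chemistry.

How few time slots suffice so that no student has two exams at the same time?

Logic, Biology, Latin, Physics, Art all conflict with each other, so at least 5 time slots are needed.
5 time slots suffice: time slot 1 → {Calculus, Statistics, Physics}; time slot 2 → {Biology, Music}; time slot 3 → {Latin}; time slot 4 → {Logic, Chemistry}; time slot 5 → {Art}. Every pair that conflicts lands in different time slots.

5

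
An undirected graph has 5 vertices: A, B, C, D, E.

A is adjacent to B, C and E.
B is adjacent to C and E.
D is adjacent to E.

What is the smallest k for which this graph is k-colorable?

A, B, C form a triangle, so at least 3 colors are needed.
3 colors suffice: color 1 → {B, D}; color 2 → {A}; color 3 → {C, E}. Each edge has distinct colors on its endpoints.

3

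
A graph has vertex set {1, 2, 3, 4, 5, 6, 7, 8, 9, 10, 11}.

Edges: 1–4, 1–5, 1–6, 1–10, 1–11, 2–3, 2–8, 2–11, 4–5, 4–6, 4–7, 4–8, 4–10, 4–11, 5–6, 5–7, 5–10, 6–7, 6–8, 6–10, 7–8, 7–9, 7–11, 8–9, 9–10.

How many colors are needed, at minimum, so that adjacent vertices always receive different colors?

1, 4, 5, 6, 10 form a clique, so at least 5 colors are needed.
A valid assignment using 5 colors: 1=d, 2=a, 3=b, 4=a, 5=e, 6=c, 7=b, 8=d, 9=a, 10=b, 11=c. Every edge joins two different colors.

5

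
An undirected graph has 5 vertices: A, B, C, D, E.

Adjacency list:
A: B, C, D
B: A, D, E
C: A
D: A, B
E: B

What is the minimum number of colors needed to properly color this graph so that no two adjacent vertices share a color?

3

A, B, D form a triangle, so at least 3 colors are needed.
3 colors suffice: color red → {B, C}; color blue → {A, E}; color green → {D}. No two adjacent vertices share a color.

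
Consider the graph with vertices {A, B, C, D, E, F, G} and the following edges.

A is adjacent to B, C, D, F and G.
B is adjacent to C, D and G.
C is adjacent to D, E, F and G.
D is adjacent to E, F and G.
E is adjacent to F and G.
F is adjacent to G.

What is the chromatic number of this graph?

A, B, C, D, G are pairwise adjacent (a clique of size 5), so at least 5 colors are needed.
5 colors suffice: color 1 → {D}; color 2 → {C}; color 3 → {G}; color 4 → {A, E}; color 5 → {B, F}. Each edge has distinct colors on its endpoints.

5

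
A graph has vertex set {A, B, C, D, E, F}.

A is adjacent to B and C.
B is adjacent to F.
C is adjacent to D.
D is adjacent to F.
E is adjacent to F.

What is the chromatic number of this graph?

The cycle B-F-D-C-A-B has odd length 5, so it cannot be 2-colored; at least 3 colors are needed.
A valid assignment using 3 colors: A=3, B=2, C=1, D=2, E=2, F=1. Every edge joins two different colors.

3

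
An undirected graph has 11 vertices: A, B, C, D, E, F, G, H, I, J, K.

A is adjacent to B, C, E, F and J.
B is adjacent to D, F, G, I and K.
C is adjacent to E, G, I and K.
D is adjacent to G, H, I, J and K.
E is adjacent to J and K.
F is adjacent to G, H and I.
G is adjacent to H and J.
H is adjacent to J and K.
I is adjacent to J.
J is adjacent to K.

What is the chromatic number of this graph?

D, G, H, J form a clique, so at least 4 colors are needed.
One proper 4-coloring: A=blue, B=red, C=red, D=green, E=green, F=green, G=blue, H=yellow, I=blue, J=red, K=blue. Each edge has distinct colors on its endpoints.

4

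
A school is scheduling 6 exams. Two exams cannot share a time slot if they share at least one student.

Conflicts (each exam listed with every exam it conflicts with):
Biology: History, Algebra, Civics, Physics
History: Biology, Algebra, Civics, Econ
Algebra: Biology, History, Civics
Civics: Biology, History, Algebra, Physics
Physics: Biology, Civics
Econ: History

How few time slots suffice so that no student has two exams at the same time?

4

Biology, History, Algebra, Civics pairwise conflict, so at least 4 time slots are needed.
4 time slots suffice: time slot 1 → {Civics, Econ}; time slot 2 → {Biology}; time slot 3 → {History, Physics}; time slot 4 → {Algebra}. Each listed conflict is separated.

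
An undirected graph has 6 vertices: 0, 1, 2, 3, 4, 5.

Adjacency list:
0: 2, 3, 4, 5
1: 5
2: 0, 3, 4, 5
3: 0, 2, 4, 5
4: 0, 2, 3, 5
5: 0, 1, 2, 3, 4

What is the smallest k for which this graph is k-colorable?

5

0, 2, 3, 4, 5 are pairwise adjacent (a clique of size 5), so at least 5 colors are needed.
5 colors suffice: color a → {5}; color b → {1, 4}; color c → {0}; color d → {2}; color e → {3}. Every edge joins two different colors.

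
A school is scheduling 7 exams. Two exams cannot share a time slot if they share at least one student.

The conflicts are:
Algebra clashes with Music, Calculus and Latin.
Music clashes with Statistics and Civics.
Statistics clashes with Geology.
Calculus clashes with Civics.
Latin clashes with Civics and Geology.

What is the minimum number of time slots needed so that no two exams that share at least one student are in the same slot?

The cycle Algebra-Music-Statistics-Geology-Latin-Algebra has odd length 5, so it cannot be 2-colored; at least 3 time slots are needed.
3 time slots suffice: time slot 1 → {Music, Calculus, Latin}; time slot 2 → {Algebra, Statistics, Civics}; time slot 3 → {Geology}. Each listed conflict is separated.

3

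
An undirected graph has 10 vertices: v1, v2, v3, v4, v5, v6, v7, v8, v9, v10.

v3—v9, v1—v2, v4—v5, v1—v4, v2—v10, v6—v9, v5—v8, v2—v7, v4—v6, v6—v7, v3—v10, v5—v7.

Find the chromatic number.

The cycle v6-v4-v1-v2-v7-v6 has odd length 5, so it cannot be 2-colored; at least 3 colors are needed.
One proper 3-coloring: v1=3, v2=2, v3=1, v4=1, v5=2, v6=2, v7=1, v8=1, v9=3, v10=3. Each edge has distinct colors on its endpoints.

3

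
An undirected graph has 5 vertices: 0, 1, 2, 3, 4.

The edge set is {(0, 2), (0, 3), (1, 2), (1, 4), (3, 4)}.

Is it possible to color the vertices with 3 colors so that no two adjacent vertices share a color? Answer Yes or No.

Yes

The chromatic number is 3. The cycle 2-0-3-4-1-2 has odd length 5, so it cannot be 2-colored; at least 3 colors are needed.
3 colors suffice: color red → {2, 3}; color blue → {0, 1}; color green → {4}.
That is already a proper 3-coloring.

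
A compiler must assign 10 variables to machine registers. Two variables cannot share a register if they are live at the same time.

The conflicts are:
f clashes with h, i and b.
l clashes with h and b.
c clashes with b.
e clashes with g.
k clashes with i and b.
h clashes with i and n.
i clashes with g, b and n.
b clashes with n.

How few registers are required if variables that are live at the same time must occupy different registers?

3

k, i, b are mutually in conflict, so at least 3 registers are needed.
3 registers suffice: f=3, l=1, c=1, e=1, k=3, h=2, i=1, g=2, b=2, n=3. No two conflicting variables share a register.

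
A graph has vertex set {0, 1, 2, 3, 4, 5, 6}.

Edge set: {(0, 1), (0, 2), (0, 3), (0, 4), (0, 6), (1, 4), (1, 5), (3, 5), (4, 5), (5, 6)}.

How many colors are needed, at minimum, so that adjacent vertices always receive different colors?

3

1, 4, 5 are mutually adjacent, so at least 3 colors are needed.
3 colors suffice: color red → {0, 5}; color blue → {1, 2, 3, 6}; color green → {4}. Every edge joins two different colors.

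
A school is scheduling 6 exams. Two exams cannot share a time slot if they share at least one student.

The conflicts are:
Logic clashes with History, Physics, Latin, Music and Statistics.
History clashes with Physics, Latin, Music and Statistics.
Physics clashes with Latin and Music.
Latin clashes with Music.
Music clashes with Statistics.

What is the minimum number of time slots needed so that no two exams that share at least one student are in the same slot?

Logic, History, Physics, Latin, Music are mutually in conflict, so at least 5 time slots are needed.
5 time slots suffice: time slot 1 → {Logic}; time slot 2 → {History}; time slot 3 → {Music}; time slot 4 → {Physics, Statistics}; time slot 5 → {Latin}. No two conflicting exams share a time slot.

5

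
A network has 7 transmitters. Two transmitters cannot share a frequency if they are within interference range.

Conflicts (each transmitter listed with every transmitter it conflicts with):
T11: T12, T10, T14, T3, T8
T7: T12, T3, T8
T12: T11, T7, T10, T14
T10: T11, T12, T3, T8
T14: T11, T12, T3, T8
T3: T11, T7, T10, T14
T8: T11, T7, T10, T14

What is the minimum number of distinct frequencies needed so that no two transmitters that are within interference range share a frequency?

T11, T12, T10 all conflict with each other, so at least 3 frequencies are needed.
3 frequencies suffice: frequency 1 → {T11, T7}; frequency 2 → {T12, T3, T8}; frequency 3 → {T10, T14}. Each listed conflict is separated.

3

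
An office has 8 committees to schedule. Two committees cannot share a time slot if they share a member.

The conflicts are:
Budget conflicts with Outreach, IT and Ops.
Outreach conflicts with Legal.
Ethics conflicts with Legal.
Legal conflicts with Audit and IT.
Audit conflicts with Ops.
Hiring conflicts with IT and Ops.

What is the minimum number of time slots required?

3

The cycle Legal-IT-Hiring-Ops-Audit-Legal has odd length 5, so it cannot be 2-colored; at least 3 time slots are needed.
Using 3 time slots: Budget=1, Outreach=2, Ethics=2, Legal=1, Audit=3, Hiring=1, IT=2, Ops=2. Every pair that conflicts lands in different time slots.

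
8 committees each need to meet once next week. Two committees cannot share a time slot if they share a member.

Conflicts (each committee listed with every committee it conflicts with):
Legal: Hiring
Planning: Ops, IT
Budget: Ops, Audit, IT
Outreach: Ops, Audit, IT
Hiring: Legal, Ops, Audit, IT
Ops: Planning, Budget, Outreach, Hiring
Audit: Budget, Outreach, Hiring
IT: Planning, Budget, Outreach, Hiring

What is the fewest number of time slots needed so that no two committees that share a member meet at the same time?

2

Outreach and Audit conflict, so at least 2 time slots are needed.
A valid assignment using 2 time slots: Legal=1, Planning=2, Budget=2, Outreach=2, Hiring=2, Ops=1, Audit=1, IT=1. Every pair that conflicts lands in different time slots.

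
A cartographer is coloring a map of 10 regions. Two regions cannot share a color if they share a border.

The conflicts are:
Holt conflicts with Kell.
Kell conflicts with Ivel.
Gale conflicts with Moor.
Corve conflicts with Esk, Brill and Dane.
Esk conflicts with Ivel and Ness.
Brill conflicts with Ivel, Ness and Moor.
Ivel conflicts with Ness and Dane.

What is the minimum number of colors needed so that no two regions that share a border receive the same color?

3

Brill, Ivel, Ness pairwise conflict, so at least 3 colors are needed.
3 colors suffice: color 1 → {Holt, Corve, Ivel, Moor}; color 2 → {Kell, Gale, Esk, Brill, Dane}; color 3 → {Ness}. Each listed conflict is separated.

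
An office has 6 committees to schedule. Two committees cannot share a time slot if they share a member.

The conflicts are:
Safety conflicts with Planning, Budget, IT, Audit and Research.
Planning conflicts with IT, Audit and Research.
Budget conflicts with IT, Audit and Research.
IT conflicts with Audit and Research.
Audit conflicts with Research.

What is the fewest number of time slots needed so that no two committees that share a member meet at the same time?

5

Safety, Planning, IT, Audit, Research all conflict with each other, so at least 5 time slots are needed.
5 time slots suffice: time slot 1 → {Audit}; time slot 2 → {Research}; time slot 3 → {IT}; time slot 4 → {Safety}; time slot 5 → {Planning, Budget}. No two conflicting committees share a time slot.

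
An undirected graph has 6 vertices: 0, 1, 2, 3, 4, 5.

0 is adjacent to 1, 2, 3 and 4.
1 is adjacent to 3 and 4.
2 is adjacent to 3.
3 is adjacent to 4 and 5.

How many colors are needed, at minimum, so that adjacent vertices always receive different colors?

0, 1, 3, 4 form a clique, so at least 4 colors are needed.
4 colors suffice: color a → {3}; color b → {0, 5}; color c → {1, 2}; color d → {4}. Each edge has distinct colors on its endpoints.

4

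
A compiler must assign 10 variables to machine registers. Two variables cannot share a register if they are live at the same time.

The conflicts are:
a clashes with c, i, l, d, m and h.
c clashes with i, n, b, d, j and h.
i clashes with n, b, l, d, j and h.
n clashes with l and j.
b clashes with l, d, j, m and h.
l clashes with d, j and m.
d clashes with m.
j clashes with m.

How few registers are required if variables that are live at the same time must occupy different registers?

a, c, i, h are mutually in conflict, so at least 4 registers are needed.
4 registers suffice: register 1 → {i, m}; register 2 → {c, l}; register 3 → {a, n, b}; register 4 → {d, j, h}. Every pair that conflicts lands in different registers.

4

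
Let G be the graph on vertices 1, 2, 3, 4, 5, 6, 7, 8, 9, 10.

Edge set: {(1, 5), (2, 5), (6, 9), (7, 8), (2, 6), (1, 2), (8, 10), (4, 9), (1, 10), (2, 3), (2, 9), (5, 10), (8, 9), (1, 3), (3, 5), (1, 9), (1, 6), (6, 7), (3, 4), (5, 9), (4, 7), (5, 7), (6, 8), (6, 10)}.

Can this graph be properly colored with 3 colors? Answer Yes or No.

No

1, 2, 3, 5 are pairwise adjacent (a clique of size 4), so at least 4 colors are needed.
So 3 colors are not enough.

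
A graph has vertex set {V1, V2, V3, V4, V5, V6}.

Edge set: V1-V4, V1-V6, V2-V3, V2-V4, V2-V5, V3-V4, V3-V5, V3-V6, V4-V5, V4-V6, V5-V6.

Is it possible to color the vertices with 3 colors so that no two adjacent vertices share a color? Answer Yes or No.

No

V2, V3, V4, V5 form a clique, so at least 4 colors are needed.
So 3 colors are not enough.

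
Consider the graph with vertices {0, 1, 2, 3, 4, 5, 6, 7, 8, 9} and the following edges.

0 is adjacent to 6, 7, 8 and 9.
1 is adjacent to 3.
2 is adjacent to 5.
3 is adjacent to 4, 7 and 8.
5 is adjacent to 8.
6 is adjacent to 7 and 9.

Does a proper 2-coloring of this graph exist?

No

0, 6, 7 are mutually adjacent, so at least 3 colors are needed.
So 2 colors are not enough.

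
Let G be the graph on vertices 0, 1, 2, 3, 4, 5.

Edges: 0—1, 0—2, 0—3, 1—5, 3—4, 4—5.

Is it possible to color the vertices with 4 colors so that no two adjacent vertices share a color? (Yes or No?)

Yes

The chromatic number is 3. The cycle 0-3-4-5-1-0 has odd length 5, so it cannot be 2-colored; at least 3 colors are needed.
3 colors suffice: 0=red, 1=blue, 2=blue, 3=blue, 4=red, 5=green.
Since 4 ≥ 3, a proper 4-coloring certainly exists.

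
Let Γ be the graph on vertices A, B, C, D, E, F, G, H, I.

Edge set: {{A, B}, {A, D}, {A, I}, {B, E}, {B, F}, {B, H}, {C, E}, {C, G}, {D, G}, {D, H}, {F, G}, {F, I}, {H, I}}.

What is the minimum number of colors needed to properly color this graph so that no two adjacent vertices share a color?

3

The cycle H-D-G-F-B-H has odd length 5, so it cannot be 2-colored; at least 3 colors are needed.
A valid assignment using 3 colors: A=2, B=1, C=3, D=3, E=2, F=2, G=1, H=2, I=1. No two adjacent vertices share a color.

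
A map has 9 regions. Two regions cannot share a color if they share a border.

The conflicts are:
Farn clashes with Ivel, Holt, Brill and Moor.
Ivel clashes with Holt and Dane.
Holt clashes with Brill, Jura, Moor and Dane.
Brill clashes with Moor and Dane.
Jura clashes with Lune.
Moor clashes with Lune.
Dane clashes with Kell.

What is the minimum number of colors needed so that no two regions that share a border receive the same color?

4

Farn, Holt, Brill, Moor all conflict with each other, so at least 4 colors are needed.
4 colors suffice: color 1 → {Holt, Lune, Kell}; color 2 → {Farn, Jura, Dane}; color 3 → {Ivel, Moor}; color 4 → {Brill}. Every pair that conflicts lands in different colors.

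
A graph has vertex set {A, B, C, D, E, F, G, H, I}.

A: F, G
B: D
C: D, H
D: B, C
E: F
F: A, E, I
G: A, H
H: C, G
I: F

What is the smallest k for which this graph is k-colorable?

2

C and H are adjacent, so at least 2 colors are needed.
2 colors suffice: A=2, B=1, C=1, D=2, E=2, F=1, G=1, H=2, I=2. Every edge joins two different colors.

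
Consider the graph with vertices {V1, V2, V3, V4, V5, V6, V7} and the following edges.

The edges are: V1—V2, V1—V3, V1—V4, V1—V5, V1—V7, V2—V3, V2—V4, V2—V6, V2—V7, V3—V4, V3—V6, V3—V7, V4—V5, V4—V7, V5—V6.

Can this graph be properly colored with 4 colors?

No

V1, V2, V3, V4, V7 are pairwise adjacent (a clique of size 5), so at least 5 colors are needed.
So 4 colors are not enough.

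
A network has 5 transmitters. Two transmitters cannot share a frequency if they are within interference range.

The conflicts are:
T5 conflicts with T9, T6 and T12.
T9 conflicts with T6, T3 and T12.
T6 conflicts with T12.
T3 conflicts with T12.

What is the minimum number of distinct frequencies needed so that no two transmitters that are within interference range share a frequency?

T5, T9, T6, T12 are mutually in conflict, so at least 4 frequencies are needed.
4 frequencies suffice: frequency 1 → {T9}; frequency 2 → {T12}; frequency 3 → {T6, T3}; frequency 4 → {T5}. No two conflicting transmitters share a frequency.

4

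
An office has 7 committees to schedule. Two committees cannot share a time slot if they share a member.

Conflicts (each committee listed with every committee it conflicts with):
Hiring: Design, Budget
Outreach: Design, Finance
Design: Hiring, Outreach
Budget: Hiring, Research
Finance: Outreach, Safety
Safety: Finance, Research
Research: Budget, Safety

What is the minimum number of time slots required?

The cycle Research-Budget-Hiring-Design-Outreach-Finance-Safety-Research has odd length 7, so it cannot be 2-colored; at least 3 time slots are needed.
3 time slots suffice: time slot 1 → {Design, Budget, Finance}; time slot 2 → {Hiring, Outreach, Safety}; time slot 3 → {Research}. Each listed conflict is separated.

3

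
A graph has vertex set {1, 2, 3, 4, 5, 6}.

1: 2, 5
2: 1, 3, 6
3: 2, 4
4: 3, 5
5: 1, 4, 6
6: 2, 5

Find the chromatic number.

3

The cycle 5-4-3-2-6-5 has odd length 5, so it cannot be 2-colored; at least 3 colors are needed.
One proper 3-coloring: 1=b, 2=a, 3=b, 4=c, 5=a, 6=b. Each edge has distinct colors on its endpoints.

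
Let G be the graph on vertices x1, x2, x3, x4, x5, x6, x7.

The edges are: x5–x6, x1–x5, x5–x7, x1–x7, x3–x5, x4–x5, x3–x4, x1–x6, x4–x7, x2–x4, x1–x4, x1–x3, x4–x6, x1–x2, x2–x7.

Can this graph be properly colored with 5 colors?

Yes

The chromatic number is 4. x1, x2, x4, x7 are mutually adjacent (a clique of size 4), so at least 4 colors are needed.
A valid assignment using 4 colors: x1=1, x2=3, x3=4, x4=2, x5=3, x6=4, x7=4.
Since 5 ≥ 4, a proper 5-coloring certainly exists.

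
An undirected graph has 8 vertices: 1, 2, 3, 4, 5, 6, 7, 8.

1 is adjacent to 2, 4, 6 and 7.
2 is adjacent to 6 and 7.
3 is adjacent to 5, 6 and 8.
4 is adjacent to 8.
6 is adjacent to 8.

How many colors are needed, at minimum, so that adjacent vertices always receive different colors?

3

3, 6, 8 are pairwise adjacent, so at least 3 colors are needed.
One proper 3-coloring: 1=blue, 2=green, 3=blue, 4=red, 5=red, 6=red, 7=red, 8=green. No two adjacent vertices share a color.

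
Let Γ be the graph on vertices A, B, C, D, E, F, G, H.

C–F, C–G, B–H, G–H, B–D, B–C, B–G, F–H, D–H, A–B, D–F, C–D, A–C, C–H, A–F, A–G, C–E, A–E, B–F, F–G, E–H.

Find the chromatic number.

5

B, C, D, F, H are mutually adjacent (a clique of size 5), so at least 5 colors are needed.
5 colors suffice: color 1 → {C}; color 2 → {B, E}; color 3 → {F}; color 4 → {A, H}; color 5 → {D, G}. Every edge joins two different colors.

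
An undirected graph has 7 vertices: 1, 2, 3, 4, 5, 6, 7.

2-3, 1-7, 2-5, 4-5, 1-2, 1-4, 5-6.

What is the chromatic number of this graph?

2

2 and 3 are adjacent, so at least 2 colors are needed.
2 colors suffice: color red → {2, 4, 6, 7}; color blue → {1, 3, 5}. No two adjacent vertices share a color.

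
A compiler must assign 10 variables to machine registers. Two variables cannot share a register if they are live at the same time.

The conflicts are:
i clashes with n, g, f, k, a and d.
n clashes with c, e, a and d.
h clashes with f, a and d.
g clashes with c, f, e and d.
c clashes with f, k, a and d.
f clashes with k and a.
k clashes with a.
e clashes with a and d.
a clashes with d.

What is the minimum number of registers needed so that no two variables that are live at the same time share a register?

i, n, a, d are mutually in conflict, so at least 4 registers are needed.
4 registers suffice: register 1 → {g, a}; register 2 → {f, d}; register 3 → {i, h, c, e}; register 4 → {n, k}. No two conflicting variables share a register.

4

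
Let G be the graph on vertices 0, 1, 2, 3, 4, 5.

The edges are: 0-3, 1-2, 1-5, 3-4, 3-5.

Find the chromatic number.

2

1 and 2 are adjacent, so at least 2 colors are needed.
2 colors suffice: color red → {1, 3}; color blue → {0, 2, 4, 5}. Each edge has distinct colors on its endpoints.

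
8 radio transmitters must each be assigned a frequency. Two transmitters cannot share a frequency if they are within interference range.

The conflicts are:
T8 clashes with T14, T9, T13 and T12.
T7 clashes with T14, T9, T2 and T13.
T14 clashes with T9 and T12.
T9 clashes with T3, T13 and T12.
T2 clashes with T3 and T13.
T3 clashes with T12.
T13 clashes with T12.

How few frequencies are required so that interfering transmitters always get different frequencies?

4

T8, T9, T13, T12 pairwise conflict, so at least 4 frequencies are needed.
A valid assignment using 4 frequencies: T8=4, T7=3, T14=2, T9=1, T2=1, T3=2, T13=2, T12=3. No two conflicting transmitters share a frequency.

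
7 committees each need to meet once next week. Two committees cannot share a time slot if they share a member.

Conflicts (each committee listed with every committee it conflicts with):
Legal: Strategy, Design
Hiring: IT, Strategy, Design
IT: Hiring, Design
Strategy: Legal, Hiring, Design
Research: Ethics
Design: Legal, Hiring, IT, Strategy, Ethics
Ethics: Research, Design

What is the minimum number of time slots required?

Hiring, IT, Design are mutually in conflict, so at least 3 time slots are needed.
A valid assignment using 3 time slots: Legal=2, Hiring=2, IT=3, Strategy=3, Research=1, Design=1, Ethics=2. Each listed conflict is separated.

3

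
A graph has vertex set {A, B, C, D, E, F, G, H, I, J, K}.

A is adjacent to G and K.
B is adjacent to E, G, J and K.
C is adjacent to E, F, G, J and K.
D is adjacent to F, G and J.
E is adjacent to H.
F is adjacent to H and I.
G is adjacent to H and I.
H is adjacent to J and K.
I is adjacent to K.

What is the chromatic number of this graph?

2

C and E are adjacent, so at least 2 colors are needed.
2 colors suffice: color red → {E, F, G, J, K}; color blue → {A, B, C, D, H, I}. Every edge joins two different colors.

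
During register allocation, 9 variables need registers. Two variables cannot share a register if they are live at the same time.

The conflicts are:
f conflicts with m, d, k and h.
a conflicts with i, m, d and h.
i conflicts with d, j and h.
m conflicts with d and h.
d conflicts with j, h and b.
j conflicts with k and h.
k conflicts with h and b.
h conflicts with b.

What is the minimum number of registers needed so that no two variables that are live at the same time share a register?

4

f, m, d, h all conflict with each other, so at least 4 registers are needed.
A valid assignment using 4 registers: f=4, a=4, i=3, m=3, d=2, j=4, k=2, h=1, b=3. No two conflicting variables share a register.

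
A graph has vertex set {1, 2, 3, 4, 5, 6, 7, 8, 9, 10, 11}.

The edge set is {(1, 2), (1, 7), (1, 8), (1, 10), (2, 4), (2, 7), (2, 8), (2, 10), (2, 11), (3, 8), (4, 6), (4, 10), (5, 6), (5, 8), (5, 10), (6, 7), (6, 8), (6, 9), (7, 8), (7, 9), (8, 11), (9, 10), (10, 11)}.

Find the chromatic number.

4

1, 2, 7, 8 form a clique, so at least 4 colors are needed.
4 colors suffice: 1=d, 2=b, 3=b, 4=c, 5=c, 6=b, 7=c, 8=a, 9=d, 10=a, 11=c. Each edge has distinct colors on its endpoints.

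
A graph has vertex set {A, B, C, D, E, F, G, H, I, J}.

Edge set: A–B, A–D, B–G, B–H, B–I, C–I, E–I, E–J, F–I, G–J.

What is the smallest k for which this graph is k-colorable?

The cycle E-I-B-G-J-E has odd length 5, so it cannot be 2-colored; at least 3 colors are needed.
3 colors suffice: color 1 → {B, C, D, E, F}; color 2 → {A, G, H, I}; color 3 → {J}. No two adjacent vertices share a color.

3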